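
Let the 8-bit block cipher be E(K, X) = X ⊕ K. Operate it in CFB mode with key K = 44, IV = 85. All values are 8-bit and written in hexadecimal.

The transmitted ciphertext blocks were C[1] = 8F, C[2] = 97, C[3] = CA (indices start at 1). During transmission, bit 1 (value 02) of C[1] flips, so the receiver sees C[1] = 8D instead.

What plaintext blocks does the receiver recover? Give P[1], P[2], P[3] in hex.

CFB decryption: P_i = C_i ⊕ E(K, C_{i−1}), with C_{0} = IV.
Only C[1] changed, to 8D. In CFB, a change in C_i flips the same bit in P_i and garbles P_{i+1}. Decrypting the received ciphertext:
P[1]: E(K, 85) = C1; 8D ⊕ C1 = 4C.
P[2]: E(K, 8D) = C9; 97 ⊕ C9 = 5E.
P[3]: E(K, 97) = D3; CA ⊕ D3 = 19.
Blocks that differ from the original plaintext: P[1], P[2].

P[1] = 4C, P[2] = 5E, P[3] = 19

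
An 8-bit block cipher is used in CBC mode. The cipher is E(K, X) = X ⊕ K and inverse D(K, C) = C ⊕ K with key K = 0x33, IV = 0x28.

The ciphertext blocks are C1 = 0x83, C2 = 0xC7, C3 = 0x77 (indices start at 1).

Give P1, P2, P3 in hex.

P1 = 0x98, P2 = 0x77, P3 = 0x83

CBC decryption: P_i = D(K, C_i) ⊕ C_{i−1}, with C_{0} = IV.
P1: D(K, 0x83) = 0xB0; 0xB0 ⊕ 0x28 = 0x98.
P2: D(K, 0xC7) = 0xF4; 0xF4 ⊕ 0x83 = 0x77.
P3: D(K, 0x77) = 0x44; 0x44 ⊕ 0xC7 = 0x83.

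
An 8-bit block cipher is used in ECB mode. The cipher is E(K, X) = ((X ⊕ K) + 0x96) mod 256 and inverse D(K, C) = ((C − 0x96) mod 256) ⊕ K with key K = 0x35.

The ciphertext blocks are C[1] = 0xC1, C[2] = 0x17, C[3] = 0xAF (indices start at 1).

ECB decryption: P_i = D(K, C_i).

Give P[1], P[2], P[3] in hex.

P[1]: D(K, 0xC1) = 0x1E.
P[2]: D(K, 0x17) = 0xB4.
P[3]: D(K, 0xAF) = 0x2C.

P[1] = 0x1E, P[2] = 0xB4, P[3] = 0x2C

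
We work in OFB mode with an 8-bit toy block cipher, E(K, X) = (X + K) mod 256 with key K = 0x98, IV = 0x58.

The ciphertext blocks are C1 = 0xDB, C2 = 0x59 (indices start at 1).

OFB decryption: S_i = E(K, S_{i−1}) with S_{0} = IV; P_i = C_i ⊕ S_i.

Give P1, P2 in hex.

P1 = 0x2B, P2 = 0xD1

P1: S = E(K, 0x58) = 0xF0; 0xDB ⊕ 0xF0 = 0x2B.
P2: S = E(K, 0xF0) = 0x88; 0x59 ⊕ 0x88 = 0xD1.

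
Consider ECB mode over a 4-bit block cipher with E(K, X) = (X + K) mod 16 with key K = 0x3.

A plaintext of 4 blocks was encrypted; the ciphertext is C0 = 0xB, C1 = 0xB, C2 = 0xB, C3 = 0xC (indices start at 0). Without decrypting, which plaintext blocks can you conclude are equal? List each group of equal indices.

P0 = P1 = P2

ECB encrypts each block independently with the same key, so equal ciphertext blocks imply equal plaintext blocks.
C0 = C1 = C2 = 0xB, so P0 = P1 = P2.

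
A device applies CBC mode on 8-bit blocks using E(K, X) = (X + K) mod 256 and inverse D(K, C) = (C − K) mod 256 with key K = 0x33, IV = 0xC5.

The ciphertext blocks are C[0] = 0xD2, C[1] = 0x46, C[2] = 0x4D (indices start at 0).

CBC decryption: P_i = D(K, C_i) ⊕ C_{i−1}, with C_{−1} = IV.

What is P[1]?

P[1]: D(K, 0x46) = 0x13; 0x13 ⊕ 0xD2 = 0xC1.

P[1] = 0xC1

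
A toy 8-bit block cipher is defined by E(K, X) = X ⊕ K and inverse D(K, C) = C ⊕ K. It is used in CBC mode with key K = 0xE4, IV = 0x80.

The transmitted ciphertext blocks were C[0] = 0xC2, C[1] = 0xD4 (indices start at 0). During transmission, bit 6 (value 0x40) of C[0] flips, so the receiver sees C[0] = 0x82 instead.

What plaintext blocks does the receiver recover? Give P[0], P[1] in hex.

P[0] = 0xE6, P[1] = 0xB2

CBC decryption: P_i = D(K, C_i) ⊕ C_{i−1}, with C_{−1} = IV.
Only C[0] changed, to 0x82. In CBC, a change in C_i garbles P_i and flips the same bit in P_{i+1}. Decrypting the received ciphertext:
P[0]: D(K, 0x82) = 0x66; 0x66 ⊕ 0x80 = 0xE6.
P[1]: D(K, 0xD4) = 0x30; 0x30 ⊕ 0x82 = 0xB2.
Blocks that differ from the original plaintext: P[0], P[1].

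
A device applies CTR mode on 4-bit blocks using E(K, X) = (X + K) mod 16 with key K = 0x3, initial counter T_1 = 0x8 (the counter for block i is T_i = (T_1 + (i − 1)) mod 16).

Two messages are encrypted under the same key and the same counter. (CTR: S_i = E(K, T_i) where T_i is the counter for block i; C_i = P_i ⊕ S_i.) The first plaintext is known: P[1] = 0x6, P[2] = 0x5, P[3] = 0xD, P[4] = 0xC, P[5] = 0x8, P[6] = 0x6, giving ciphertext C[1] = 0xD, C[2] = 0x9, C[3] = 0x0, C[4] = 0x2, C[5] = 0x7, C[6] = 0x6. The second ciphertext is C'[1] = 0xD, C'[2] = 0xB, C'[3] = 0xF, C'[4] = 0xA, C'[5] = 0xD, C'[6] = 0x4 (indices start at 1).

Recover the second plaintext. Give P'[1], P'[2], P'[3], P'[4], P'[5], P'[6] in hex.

P'[1] = 0x6, P'[2] = 0x7, P'[3] = 0x2, P'[4] = 0x4, P'[5] = 0x2, P'[6] = 0x4

In CTR with a reused counter, both messages share the same keystream S_i, so C_i ⊕ C'_i = P_i ⊕ P'_i and thus P'_i = P_i ⊕ C_i ⊕ C'_i.
P'[1]: 0x6 ⊕ 0xD ⊕ 0xD = 0x6.
P'[2]: 0x5 ⊕ 0x9 ⊕ 0xB = 0x7.
P'[3]: 0xD ⊕ 0x0 ⊕ 0xF = 0x2.
P'[4]: 0xC ⊕ 0x2 ⊕ 0xA = 0x4.
P'[5]: 0x8 ⊕ 0x7 ⊕ 0xD = 0x2.
P'[6]: 0x6 ⊕ 0x6 ⊕ 0x4 = 0x4.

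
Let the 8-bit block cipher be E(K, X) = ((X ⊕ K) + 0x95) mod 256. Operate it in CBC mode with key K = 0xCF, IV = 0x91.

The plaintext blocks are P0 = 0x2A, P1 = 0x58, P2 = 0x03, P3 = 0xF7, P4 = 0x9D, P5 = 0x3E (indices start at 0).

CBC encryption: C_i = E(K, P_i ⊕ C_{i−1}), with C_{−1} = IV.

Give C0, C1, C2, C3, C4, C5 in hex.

C0 = 0x09, C1 = 0x33, C2 = 0x94, C3 = 0x41, C4 = 0xA8, C5 = 0xEE

C0: P0 ⊕ 0x91 = 0xBB; E(K, 0xBB) = 0x09.
C1: P1 ⊕ 0x09 = 0x51; E(K, 0x51) = 0x33.
C2: P2 ⊕ 0x33 = 0x30; E(K, 0x30) = 0x94.
C3: P3 ⊕ 0x94 = 0x63; E(K, 0x63) = 0x41.
C4: P4 ⊕ 0x41 = 0xDC; E(K, 0xDC) = 0xA8.
C5: P5 ⊕ 0xA8 = 0x96; E(K, 0x96) = 0xEE.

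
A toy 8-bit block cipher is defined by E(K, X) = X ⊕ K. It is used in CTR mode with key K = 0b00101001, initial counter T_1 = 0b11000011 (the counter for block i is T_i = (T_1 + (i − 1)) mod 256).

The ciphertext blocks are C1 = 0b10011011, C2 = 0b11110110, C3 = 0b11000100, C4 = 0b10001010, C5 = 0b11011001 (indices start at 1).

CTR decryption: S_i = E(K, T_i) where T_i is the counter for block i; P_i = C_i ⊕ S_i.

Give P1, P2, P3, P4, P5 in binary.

P1 = 0b01110001, P2 = 0b00011011, P3 = 0b00101000, P4 = 0b01100101, P5 = 0b00110111

P1: T = 0b11000011, S = E(K, T) = 0b11101010; 0b10011011 ⊕ 0b11101010 = 0b01110001.
P2: T = 0b11000100, S = E(K, T) = 0b11101101; 0b11110110 ⊕ 0b11101101 = 0b00011011.
P3: T = 0b11000101, S = E(K, T) = 0b11101100; 0b11000100 ⊕ 0b11101100 = 0b00101000.
P4: T = 0b11000110, S = E(K, T) = 0b11101111; 0b10001010 ⊕ 0b11101111 = 0b01100101.
P5: T = 0b11000111, S = E(K, T) = 0b11101110; 0b11011001 ⊕ 0b11101110 = 0b00110111.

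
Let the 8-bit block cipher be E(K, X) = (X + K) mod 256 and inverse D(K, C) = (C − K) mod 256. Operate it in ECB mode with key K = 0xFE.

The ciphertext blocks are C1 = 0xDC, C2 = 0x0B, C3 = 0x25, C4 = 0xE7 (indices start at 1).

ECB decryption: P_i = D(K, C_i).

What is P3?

P3: D(K, 0x25) = 0x27.

P3 = 0x27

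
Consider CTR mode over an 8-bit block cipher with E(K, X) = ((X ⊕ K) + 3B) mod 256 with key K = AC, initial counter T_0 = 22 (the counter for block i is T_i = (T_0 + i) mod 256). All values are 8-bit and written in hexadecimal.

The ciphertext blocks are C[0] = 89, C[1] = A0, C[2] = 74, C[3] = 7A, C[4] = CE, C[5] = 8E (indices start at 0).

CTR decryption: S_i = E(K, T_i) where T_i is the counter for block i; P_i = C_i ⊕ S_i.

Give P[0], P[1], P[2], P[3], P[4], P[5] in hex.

P[0] = 40, P[1] = 6A, P[2] = B7, P[3] = BE, P[4] = 0B, P[5] = 48

P[0]: T = 22, S = E(K, T) = C9; 89 ⊕ C9 = 40.
P[1]: T = 23, S = E(K, T) = CA; A0 ⊕ CA = 6A.
P[2]: T = 24, S = E(K, T) = C3; 74 ⊕ C3 = B7.
P[3]: T = 25, S = E(K, T) = C4; 7A ⊕ C4 = BE.
P[4]: T = 26, S = E(K, T) = C5; CE ⊕ C5 = 0B.
P[5]: T = 27, S = E(K, T) = C6; 8E ⊕ C6 = 48.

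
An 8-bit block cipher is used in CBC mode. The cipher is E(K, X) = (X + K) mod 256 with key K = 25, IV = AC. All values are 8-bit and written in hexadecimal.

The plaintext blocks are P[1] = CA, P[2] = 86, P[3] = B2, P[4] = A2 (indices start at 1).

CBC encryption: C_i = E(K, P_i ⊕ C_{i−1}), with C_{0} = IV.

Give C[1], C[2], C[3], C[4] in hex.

C[1]: P[1] ⊕ AC = 66; E(K, 66) = 8B.
C[2]: P[2] ⊕ 8B = 0D; E(K, 0D) = 32.
C[3]: P[3] ⊕ 32 = 80; E(K, 80) = A5.
C[4]: P[4] ⊕ A5 = 07; E(K, 07) = 2C.

C[1] = 8B, C[2] = 32, C[3] = A5, C[4] = 2C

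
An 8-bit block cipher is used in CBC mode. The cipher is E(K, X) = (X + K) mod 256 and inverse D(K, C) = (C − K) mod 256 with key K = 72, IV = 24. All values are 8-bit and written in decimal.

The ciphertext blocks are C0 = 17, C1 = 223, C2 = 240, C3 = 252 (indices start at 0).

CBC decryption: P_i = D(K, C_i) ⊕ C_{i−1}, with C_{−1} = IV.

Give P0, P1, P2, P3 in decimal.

P0: D(K, 17) = 201; 201 ⊕ 24 = 209.
P1: D(K, 223) = 151; 151 ⊕ 17 = 134.
P2: D(K, 240) = 168; 168 ⊕ 223 = 119.
P3: D(K, 252) = 180; 180 ⊕ 240 = 68.

P0 = 209, P1 = 134, P2 = 119, P3 = 68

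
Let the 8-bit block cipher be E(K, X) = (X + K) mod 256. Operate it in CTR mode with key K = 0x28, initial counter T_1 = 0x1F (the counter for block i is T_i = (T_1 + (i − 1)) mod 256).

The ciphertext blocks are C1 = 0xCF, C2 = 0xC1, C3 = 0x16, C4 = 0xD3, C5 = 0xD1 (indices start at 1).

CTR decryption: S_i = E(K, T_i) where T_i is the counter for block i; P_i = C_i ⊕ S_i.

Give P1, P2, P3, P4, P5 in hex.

P1: T = 0x1F, S = E(K, T) = 0x47; 0xCF ⊕ 0x47 = 0x88.
P2: T = 0x20, S = E(K, T) = 0x48; 0xC1 ⊕ 0x48 = 0x89.
P3: T = 0x21, S = E(K, T) = 0x49; 0x16 ⊕ 0x49 = 0x5F.
P4: T = 0x22, S = E(K, T) = 0x4A; 0xD3 ⊕ 0x4A = 0x99.
P5: T = 0x23, S = E(K, T) = 0x4B; 0xD1 ⊕ 0x4B = 0x9A.

P1 = 0x88, P2 = 0x89, P3 = 0x5F, P4 = 0x99, P5 = 0x9A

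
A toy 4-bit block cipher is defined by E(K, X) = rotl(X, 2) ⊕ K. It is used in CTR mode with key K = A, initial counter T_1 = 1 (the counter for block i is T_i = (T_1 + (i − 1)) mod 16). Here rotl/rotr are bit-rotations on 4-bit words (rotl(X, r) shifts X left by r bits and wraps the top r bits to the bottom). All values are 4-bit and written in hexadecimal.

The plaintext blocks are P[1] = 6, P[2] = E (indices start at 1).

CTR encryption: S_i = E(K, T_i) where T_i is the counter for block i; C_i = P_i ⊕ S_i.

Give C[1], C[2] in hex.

C[1]: T = 1, S = E(K, T) = E; 6 ⊕ E = 8.
C[2]: T = 2, S = E(K, T) = 2; E ⊕ 2 = C.

C[1] = 8, C[2] = C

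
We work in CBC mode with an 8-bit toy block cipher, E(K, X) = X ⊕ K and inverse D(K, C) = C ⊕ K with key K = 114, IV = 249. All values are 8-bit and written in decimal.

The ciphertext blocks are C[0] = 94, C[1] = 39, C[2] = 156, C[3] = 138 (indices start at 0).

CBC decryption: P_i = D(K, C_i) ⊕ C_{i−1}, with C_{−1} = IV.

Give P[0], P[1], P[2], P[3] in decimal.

P[0]: D(K, 94) = 44; 44 ⊕ 249 = 213.
P[1]: D(K, 39) = 85; 85 ⊕ 94 = 11.
P[2]: D(K, 156) = 238; 238 ⊕ 39 = 201.
P[3]: D(K, 138) = 248; 248 ⊕ 156 = 100.

P[0] = 213, P[1] = 11, P[2] = 201, P[3] = 100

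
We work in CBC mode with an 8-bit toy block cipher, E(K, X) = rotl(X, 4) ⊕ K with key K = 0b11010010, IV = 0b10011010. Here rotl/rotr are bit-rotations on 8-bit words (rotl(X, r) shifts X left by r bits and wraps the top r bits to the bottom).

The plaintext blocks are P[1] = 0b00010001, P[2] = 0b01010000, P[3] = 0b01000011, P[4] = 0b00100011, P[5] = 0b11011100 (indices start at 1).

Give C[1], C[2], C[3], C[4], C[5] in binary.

CBC encryption: C_i = E(K, P_i ⊕ C_{i−1}), with C_{0} = IV.
C[1]: P[1] ⊕ 0b10011010 = 0b10001011; E(K, 0b10001011) = 0b01101010.
C[2]: P[2] ⊕ 0b01101010 = 0b00111010; E(K, 0b00111010) = 0b01110001.
C[3]: P[3] ⊕ 0b01110001 = 0b00110010; E(K, 0b00110010) = 0b11110001.
C[4]: P[4] ⊕ 0b11110001 = 0b11010010; E(K, 0b11010010) = 0b11111111.
C[5]: P[5] ⊕ 0b11111111 = 0b00100011; E(K, 0b00100011) = 0b11100000.

C[1] = 0b01101010, C[2] = 0b01110001, C[3] = 0b11110001, C[4] = 0b11111111, C[5] = 0b11100000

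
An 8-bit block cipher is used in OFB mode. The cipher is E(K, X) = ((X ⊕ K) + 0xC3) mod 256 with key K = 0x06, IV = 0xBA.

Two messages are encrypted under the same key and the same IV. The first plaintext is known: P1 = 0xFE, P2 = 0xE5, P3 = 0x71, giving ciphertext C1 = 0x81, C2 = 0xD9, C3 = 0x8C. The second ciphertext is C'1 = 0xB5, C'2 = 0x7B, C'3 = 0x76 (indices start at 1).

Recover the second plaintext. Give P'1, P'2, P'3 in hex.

In OFB with a reused IV, both messages share the same keystream S_i, so C_i ⊕ C'_i = P_i ⊕ P'_i and thus P'_i = P_i ⊕ C_i ⊕ C'_i.
P'1: 0xFE ⊕ 0x81 ⊕ 0xB5 = 0xCA.
P'2: 0xE5 ⊕ 0xD9 ⊕ 0x7B = 0x47.
P'3: 0x71 ⊕ 0x8C ⊕ 0x76 = 0x8B.

P'1 = 0xCA, P'2 = 0x47, P'3 = 0x8B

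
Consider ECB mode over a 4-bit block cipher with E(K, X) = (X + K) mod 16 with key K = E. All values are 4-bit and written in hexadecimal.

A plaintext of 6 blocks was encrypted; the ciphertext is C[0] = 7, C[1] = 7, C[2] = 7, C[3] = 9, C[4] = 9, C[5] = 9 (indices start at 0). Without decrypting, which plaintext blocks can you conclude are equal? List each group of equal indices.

P[0] = P[1] = P[2]; P[3] = P[4] = P[5]

ECB encrypts each block independently with the same key, so equal ciphertext blocks imply equal plaintext blocks.
C[0] = C[1] = C[2] = 7, so P[0] = P[1] = P[2].
C[3] = C[4] = C[5] = 9, so P[3] = P[4] = P[5].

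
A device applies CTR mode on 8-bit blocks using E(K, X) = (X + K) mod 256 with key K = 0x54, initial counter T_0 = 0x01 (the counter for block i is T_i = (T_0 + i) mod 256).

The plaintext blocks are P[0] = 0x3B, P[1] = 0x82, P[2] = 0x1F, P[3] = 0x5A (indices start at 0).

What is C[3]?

CTR encryption: S_i = E(K, T_i) where T_i is the counter for block i; C_i = P_i ⊕ S_i.
C[0]: T = 0x01, S = E(K, T) = 0x55; 0x3B ⊕ 0x55 = 0x6E.
C[1]: T = 0x02, S = E(K, T) = 0x56; 0x82 ⊕ 0x56 = 0xD4.
C[2]: T = 0x03, S = E(K, T) = 0x57; 0x1F ⊕ 0x57 = 0x48.
C[3]: T = 0x04, S = E(K, T) = 0x58; 0x5A ⊕ 0x58 = 0x02.

C[3] = 0x02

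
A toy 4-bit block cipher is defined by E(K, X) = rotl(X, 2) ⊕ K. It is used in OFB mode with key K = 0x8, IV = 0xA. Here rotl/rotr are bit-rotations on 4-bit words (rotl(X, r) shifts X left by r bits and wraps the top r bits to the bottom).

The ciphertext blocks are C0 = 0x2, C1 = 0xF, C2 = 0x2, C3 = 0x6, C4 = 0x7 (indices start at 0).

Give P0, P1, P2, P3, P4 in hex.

OFB decryption: S_i = E(K, S_{i−1}) with S_{−1} = IV; P_i = C_i ⊕ S_i.
P0: S = E(K, 0xA) = 0x2; 0x2 ⊕ 0x2 = 0x0.
P1: S = E(K, 0x2) = 0x0; 0xF ⊕ 0x0 = 0xF.
P2: S = E(K, 0x0) = 0x8; 0x2 ⊕ 0x8 = 0xA.
P3: S = E(K, 0x8) = 0xA; 0x6 ⊕ 0xA = 0xC.
P4: S = E(K, 0xA) = 0x2; 0x7 ⊕ 0x2 = 0x5.

P0 = 0x0, P1 = 0xF, P2 = 0xA, P3 = 0xC, P4 = 0x5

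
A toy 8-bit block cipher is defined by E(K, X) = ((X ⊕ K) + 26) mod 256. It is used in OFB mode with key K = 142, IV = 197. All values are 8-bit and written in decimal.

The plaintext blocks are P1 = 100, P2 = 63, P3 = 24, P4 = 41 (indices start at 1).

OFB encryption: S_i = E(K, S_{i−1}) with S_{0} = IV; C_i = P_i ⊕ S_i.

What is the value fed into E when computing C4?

C1: S = E(K, 197) = 101; 100 ⊕ 101 = 1.
C2: S = E(K, 101) = 5; 63 ⊕ 5 = 58.
C3: S = E(K, 5) = 165; 24 ⊕ 165 = 189.
C4: S = E(K, 165) = 69; 41 ⊕ 69 = 108.
So the input to E for block 4 is 165.

165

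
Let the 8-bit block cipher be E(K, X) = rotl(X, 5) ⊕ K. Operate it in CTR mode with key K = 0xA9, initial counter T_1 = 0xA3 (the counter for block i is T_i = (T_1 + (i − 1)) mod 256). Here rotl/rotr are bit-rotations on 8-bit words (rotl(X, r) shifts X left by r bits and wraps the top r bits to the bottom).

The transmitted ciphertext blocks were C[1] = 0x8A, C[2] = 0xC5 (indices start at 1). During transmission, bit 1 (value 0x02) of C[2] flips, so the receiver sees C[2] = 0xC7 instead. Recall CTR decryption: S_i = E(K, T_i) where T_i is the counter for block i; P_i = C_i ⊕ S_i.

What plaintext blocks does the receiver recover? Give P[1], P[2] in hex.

Only C[2] changed, to 0xC7. In CTR, a change in C_i flips the same bit in P_i only; the keystream is unaffected. Decrypting the received ciphertext:
P[1]: T = 0xA3, S = E(K, T) = 0xDD; 0x8A ⊕ 0xDD = 0x57.
P[2]: T = 0xA4, S = E(K, T) = 0x3D; 0xC7 ⊕ 0x3D = 0xFA.
Blocks that differ from the original plaintext: P[2].

P[1] = 0x57, P[2] = 0xFA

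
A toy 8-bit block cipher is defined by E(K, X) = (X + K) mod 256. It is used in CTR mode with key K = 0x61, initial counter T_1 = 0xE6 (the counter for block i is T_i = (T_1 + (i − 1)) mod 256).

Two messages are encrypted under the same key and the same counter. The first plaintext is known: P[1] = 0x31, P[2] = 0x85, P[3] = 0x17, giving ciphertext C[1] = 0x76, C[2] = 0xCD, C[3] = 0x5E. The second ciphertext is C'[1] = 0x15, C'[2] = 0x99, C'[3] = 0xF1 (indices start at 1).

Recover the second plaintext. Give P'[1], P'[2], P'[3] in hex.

In CTR with a reused counter, both messages share the same keystream S_i, so C_i ⊕ C'_i = P_i ⊕ P'_i and thus P'_i = P_i ⊕ C_i ⊕ C'_i.
P'[1]: 0x31 ⊕ 0x76 ⊕ 0x15 = 0x52.
P'[2]: 0x85 ⊕ 0xCD ⊕ 0x99 = 0xD1.
P'[3]: 0x17 ⊕ 0x5E ⊕ 0xF1 = 0xB8.

P'[1] = 0x52, P'[2] = 0xD1, P'[3] = 0xB8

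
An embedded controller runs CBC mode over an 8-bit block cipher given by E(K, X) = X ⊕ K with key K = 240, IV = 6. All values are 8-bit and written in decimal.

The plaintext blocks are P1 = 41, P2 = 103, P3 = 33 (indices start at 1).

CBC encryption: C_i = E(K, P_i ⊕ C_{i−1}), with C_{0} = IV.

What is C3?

C3 = 153

C1: P1 ⊕ 6 = 47; E(K, 47) = 223.
C2: P2 ⊕ 223 = 184; E(K, 184) = 72.
C3: P3 ⊕ 72 = 105; E(K, 105) = 153.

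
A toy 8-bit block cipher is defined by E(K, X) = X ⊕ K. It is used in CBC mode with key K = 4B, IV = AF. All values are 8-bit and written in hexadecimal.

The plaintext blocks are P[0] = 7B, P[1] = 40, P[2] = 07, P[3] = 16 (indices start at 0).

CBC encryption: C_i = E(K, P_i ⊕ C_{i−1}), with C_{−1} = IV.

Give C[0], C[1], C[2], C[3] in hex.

C[0] = 9F, C[1] = 94, C[2] = D8, C[3] = 85

C[0]: P[0] ⊕ AF = D4; E(K, D4) = 9F.
C[1]: P[1] ⊕ 9F = DF; E(K, DF) = 94.
C[2]: P[2] ⊕ 94 = 93; E(K, 93) = D8.
C[3]: P[3] ⊕ D8 = CE; E(K, CE) = 85.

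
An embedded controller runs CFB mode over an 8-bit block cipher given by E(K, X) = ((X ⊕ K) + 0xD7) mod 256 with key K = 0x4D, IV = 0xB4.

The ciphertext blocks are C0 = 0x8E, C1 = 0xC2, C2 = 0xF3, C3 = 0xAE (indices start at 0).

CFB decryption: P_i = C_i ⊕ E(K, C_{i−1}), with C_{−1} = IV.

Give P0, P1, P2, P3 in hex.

P0: E(K, 0xB4) = 0xD0; 0x8E ⊕ 0xD0 = 0x5E.
P1: E(K, 0x8E) = 0x9A; 0xC2 ⊕ 0x9A = 0x58.
P2: E(K, 0xC2) = 0x66; 0xF3 ⊕ 0x66 = 0x95.
P3: E(K, 0xF3) = 0x95; 0xAE ⊕ 0x95 = 0x3B.

P0 = 0x5E, P1 = 0x58, P2 = 0x95, P3 = 0x3B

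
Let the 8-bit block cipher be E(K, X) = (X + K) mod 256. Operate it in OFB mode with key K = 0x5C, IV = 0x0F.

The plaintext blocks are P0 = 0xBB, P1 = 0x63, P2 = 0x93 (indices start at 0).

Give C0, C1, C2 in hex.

C0 = 0xD0, C1 = 0xA4, C2 = 0xB0

OFB encryption: S_i = E(K, S_{i−1}) with S_{−1} = IV; C_i = P_i ⊕ S_i.
C0: S = E(K, 0x0F) = 0x6B; 0xBB ⊕ 0x6B = 0xD0.
C1: S = E(K, 0x6B) = 0xC7; 0x63 ⊕ 0xC7 = 0xA4.
C2: S = E(K, 0xC7) = 0x23; 0x93 ⊕ 0x23 = 0xB0.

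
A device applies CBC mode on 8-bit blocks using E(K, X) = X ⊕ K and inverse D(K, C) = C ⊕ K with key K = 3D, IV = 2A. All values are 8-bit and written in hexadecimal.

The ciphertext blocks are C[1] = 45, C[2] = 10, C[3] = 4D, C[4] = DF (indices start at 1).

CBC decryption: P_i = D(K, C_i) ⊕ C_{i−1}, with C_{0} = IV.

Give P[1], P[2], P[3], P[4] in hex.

P[1]: D(K, 45) = 78; 78 ⊕ 2A = 52.
P[2]: D(K, 10) = 2D; 2D ⊕ 45 = 68.
P[3]: D(K, 4D) = 70; 70 ⊕ 10 = 60.
P[4]: D(K, DF) = E2; E2 ⊕ 4D = AF.

P[1] = 52, P[2] = 68, P[3] = 60, P[4] = AF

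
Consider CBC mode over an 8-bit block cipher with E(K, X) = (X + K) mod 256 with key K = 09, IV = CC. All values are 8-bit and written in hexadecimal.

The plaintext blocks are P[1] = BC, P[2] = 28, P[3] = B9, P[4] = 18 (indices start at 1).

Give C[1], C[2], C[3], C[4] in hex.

CBC encryption: C_i = E(K, P_i ⊕ C_{i−1}), with C_{0} = IV.
C[1]: P[1] ⊕ CC = 70; E(K, 70) = 79.
C[2]: P[2] ⊕ 79 = 51; E(K, 51) = 5A.
C[3]: P[3] ⊕ 5A = E3; E(K, E3) = EC.
C[4]: P[4] ⊕ EC = F4; E(K, F4) = FD.

C[1] = 79, C[2] = 5A, C[3] = EC, C[4] = FD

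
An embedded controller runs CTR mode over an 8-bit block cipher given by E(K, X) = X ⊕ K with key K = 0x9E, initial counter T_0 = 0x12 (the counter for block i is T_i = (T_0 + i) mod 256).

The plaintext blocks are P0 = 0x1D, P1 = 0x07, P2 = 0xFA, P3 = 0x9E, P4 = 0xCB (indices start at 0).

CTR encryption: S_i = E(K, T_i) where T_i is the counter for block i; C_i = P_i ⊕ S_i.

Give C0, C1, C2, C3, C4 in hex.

C0: T = 0x12, S = E(K, T) = 0x8C; 0x1D ⊕ 0x8C = 0x91.
C1: T = 0x13, S = E(K, T) = 0x8D; 0x07 ⊕ 0x8D = 0x8A.
C2: T = 0x14, S = E(K, T) = 0x8A; 0xFA ⊕ 0x8A = 0x70.
C3: T = 0x15, S = E(K, T) = 0x8B; 0x9E ⊕ 0x8B = 0x15.
C4: T = 0x16, S = E(K, T) = 0x88; 0xCB ⊕ 0x88 = 0x43.

C0 = 0x91, C1 = 0x8A, C2 = 0x70, C3 = 0x15, C4 = 0x43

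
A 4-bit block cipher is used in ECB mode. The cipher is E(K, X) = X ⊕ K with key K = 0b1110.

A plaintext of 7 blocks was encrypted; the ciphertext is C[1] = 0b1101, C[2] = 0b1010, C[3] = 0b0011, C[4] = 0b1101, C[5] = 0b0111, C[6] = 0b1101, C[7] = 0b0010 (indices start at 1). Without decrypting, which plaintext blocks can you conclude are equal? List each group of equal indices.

P[1] = P[4] = P[6]

ECB encrypts each block independently with the same key, so equal ciphertext blocks imply equal plaintext blocks.
C[1] = C[4] = C[6] = 0b1101, so P[1] = P[4] = P[6].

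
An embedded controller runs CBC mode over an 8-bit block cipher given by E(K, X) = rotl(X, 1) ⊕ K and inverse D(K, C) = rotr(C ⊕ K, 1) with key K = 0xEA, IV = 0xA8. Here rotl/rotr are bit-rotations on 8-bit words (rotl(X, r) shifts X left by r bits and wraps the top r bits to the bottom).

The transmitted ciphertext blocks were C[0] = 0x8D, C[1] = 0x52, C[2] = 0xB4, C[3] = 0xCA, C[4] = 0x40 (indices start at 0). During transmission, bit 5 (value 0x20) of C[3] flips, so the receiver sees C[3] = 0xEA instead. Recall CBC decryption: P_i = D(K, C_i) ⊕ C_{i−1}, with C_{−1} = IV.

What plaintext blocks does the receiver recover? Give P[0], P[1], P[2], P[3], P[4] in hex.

Only C[3] changed, to 0xEA. In CBC, a change in C_i garbles P_i and flips the same bit in P_{i+1}. Decrypting the received ciphertext:
P[0]: D(K, 0x8D) = 0xB3; 0xB3 ⊕ 0xA8 = 0x1B.
P[1]: D(K, 0x52) = 0x5C; 0x5C ⊕ 0x8D = 0xD1.
P[2]: D(K, 0xB4) = 0x2F; 0x2F ⊕ 0x52 = 0x7D.
P[3]: D(K, 0xEA) = 0x00; 0x00 ⊕ 0xB4 = 0xB4.
P[4]: D(K, 0x40) = 0x55; 0x55 ⊕ 0xEA = 0xBF.
Blocks that differ from the original plaintext: P[3], P[4].

P[0] = 0x1B, P[1] = 0xD1, P[2] = 0x7D, P[3] = 0xB4, P[4] = 0xBF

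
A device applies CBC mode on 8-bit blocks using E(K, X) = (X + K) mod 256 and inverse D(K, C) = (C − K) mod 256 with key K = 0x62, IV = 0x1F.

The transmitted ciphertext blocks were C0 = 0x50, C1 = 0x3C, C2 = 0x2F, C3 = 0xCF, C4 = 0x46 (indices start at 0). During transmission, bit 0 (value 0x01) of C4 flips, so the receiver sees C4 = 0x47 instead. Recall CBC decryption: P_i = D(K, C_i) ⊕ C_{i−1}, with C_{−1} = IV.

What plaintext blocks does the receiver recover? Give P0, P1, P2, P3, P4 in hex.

P0 = 0xF1, P1 = 0x8A, P2 = 0xF1, P3 = 0x42, P4 = 0x2A

Only C4 changed, to 0x47. In CBC, a change in C_i garbles P_i and flips the same bit in P_{i+1}. Decrypting the received ciphertext:
P0: D(K, 0x50) = 0xEE; 0xEE ⊕ 0x1F = 0xF1.
P1: D(K, 0x3C) = 0xDA; 0xDA ⊕ 0x50 = 0x8A.
P2: D(K, 0x2F) = 0xCD; 0xCD ⊕ 0x3C = 0xF1.
P3: D(K, 0xCF) = 0x6D; 0x6D ⊕ 0x2F = 0x42.
P4: D(K, 0x47) = 0xE5; 0xE5 ⊕ 0xCF = 0x2A.
Blocks that differ from the original plaintext: P4.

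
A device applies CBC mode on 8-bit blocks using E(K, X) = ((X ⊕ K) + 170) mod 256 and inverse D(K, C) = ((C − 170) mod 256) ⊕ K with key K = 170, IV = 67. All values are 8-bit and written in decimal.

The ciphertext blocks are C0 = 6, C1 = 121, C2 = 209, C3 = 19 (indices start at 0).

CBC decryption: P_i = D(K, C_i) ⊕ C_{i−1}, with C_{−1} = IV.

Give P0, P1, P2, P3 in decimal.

P0 = 181, P1 = 99, P2 = 244, P3 = 18

P0: D(K, 6) = 246; 246 ⊕ 67 = 181.
P1: D(K, 121) = 101; 101 ⊕ 6 = 99.
P2: D(K, 209) = 141; 141 ⊕ 121 = 244.
P3: D(K, 19) = 195; 195 ⊕ 209 = 18.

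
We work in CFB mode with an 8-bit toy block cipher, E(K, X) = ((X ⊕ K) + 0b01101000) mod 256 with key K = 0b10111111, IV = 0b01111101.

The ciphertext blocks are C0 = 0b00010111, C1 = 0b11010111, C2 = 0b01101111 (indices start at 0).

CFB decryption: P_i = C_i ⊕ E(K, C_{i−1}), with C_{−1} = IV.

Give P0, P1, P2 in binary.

P0: E(K, 0b01111101) = 0b00101010; 0b00010111 ⊕ 0b00101010 = 0b00111101.
P1: E(K, 0b00010111) = 0b00010000; 0b11010111 ⊕ 0b00010000 = 0b11000111.
P2: E(K, 0b11010111) = 0b11010000; 0b01101111 ⊕ 0b11010000 = 0b10111111.

P0 = 0b00111101, P1 = 0b11000111, P2 = 0b10111111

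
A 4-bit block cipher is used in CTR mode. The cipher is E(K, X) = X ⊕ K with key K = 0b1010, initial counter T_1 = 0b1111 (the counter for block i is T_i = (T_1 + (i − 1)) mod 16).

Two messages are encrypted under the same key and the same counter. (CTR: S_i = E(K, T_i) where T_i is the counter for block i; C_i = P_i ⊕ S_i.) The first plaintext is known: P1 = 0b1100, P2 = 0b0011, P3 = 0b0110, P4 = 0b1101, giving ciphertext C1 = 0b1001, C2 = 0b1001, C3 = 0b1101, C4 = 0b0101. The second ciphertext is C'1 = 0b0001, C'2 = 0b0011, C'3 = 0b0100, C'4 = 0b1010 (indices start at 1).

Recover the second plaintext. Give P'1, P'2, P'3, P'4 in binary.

P'1 = 0b0100, P'2 = 0b1001, P'3 = 0b1111, P'4 = 0b0010

In CTR with a reused counter, both messages share the same keystream S_i, so C_i ⊕ C'_i = P_i ⊕ P'_i and thus P'_i = P_i ⊕ C_i ⊕ C'_i.
P'1: 0b1100 ⊕ 0b1001 ⊕ 0b0001 = 0b0100.
P'2: 0b0011 ⊕ 0b1001 ⊕ 0b0011 = 0b1001.
P'3: 0b0110 ⊕ 0b1101 ⊕ 0b0100 = 0b1111.
P'4: 0b1101 ⊕ 0b0101 ⊕ 0b1010 = 0b0010.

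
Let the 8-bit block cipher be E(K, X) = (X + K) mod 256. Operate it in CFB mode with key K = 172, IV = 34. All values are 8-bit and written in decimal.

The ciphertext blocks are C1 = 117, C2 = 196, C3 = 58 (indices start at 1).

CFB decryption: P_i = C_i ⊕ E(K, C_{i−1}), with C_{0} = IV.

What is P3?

P3 = 74

P3: E(K, 196) = 112; 58 ⊕ 112 = 74.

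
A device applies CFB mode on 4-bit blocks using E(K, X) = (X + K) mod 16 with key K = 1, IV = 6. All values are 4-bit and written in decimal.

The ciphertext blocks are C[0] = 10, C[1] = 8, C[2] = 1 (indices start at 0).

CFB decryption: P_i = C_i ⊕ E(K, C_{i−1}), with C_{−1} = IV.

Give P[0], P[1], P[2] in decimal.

P[0]: E(K, 6) = 7; 10 ⊕ 7 = 13.
P[1]: E(K, 10) = 11; 8 ⊕ 11 = 3.
P[2]: E(K, 8) = 9; 1 ⊕ 9 = 8.

P[0] = 13, P[1] = 3, P[2] = 8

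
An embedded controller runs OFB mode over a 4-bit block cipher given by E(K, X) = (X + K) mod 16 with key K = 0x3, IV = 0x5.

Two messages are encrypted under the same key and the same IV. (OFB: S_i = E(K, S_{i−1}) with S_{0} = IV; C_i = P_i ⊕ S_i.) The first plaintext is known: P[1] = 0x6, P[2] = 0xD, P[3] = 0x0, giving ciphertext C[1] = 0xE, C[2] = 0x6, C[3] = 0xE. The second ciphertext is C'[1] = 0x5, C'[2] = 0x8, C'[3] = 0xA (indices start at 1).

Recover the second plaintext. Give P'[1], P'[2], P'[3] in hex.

In OFB with a reused IV, both messages share the same keystream S_i, so C_i ⊕ C'_i = P_i ⊕ P'_i and thus P'_i = P_i ⊕ C_i ⊕ C'_i.
P'[1]: 0x6 ⊕ 0xE ⊕ 0x5 = 0xD.
P'[2]: 0xD ⊕ 0x6 ⊕ 0x8 = 0x3.
P'[3]: 0x0 ⊕ 0xE ⊕ 0xA = 0x4.

P'[1] = 0xD, P'[2] = 0x3, P'[3] = 0x4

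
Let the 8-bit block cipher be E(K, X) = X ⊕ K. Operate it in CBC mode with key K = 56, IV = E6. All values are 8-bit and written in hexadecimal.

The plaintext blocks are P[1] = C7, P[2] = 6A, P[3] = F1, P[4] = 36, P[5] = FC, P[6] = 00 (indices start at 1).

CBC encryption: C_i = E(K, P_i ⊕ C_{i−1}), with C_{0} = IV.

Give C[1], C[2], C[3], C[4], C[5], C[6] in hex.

C[1] = 77, C[2] = 4B, C[3] = EC, C[4] = 8C, C[5] = 26, C[6] = 70

C[1]: P[1] ⊕ E6 = 21; E(K, 21) = 77.
C[2]: P[2] ⊕ 77 = 1D; E(K, 1D) = 4B.
C[3]: P[3] ⊕ 4B = BA; E(K, BA) = EC.
C[4]: P[4] ⊕ EC = DA; E(K, DA) = 8C.
C[5]: P[5] ⊕ 8C = 70; E(K, 70) = 26.
C[6]: P[6] ⊕ 26 = 26; E(K, 26) = 70.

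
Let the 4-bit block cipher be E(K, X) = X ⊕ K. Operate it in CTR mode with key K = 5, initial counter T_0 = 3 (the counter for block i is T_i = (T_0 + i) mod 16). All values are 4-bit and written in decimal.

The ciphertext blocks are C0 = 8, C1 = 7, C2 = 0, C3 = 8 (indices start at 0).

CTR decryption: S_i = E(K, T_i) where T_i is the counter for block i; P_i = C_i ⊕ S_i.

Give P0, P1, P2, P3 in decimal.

P0: T = 3, S = E(K, T) = 6; 8 ⊕ 6 = 14.
P1: T = 4, S = E(K, T) = 1; 7 ⊕ 1 = 6.
P2: T = 5, S = E(K, T) = 0; 0 ⊕ 0 = 0.
P3: T = 6, S = E(K, T) = 3; 8 ⊕ 3 = 11.

P0 = 14, P1 = 6, P2 = 0, P3 = 11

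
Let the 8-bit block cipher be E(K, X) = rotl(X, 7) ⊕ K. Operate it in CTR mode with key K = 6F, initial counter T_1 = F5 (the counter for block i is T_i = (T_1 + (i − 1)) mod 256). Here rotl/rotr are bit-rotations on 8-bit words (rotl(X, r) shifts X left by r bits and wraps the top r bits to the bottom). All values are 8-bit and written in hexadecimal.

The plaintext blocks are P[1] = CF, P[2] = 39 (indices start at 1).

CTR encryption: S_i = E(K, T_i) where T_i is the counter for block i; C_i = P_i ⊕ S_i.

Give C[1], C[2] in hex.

C[1] = 5A, C[2] = 2D

C[1]: T = F5, S = E(K, T) = 95; CF ⊕ 95 = 5A.
C[2]: T = F6, S = E(K, T) = 14; 39 ⊕ 14 = 2D.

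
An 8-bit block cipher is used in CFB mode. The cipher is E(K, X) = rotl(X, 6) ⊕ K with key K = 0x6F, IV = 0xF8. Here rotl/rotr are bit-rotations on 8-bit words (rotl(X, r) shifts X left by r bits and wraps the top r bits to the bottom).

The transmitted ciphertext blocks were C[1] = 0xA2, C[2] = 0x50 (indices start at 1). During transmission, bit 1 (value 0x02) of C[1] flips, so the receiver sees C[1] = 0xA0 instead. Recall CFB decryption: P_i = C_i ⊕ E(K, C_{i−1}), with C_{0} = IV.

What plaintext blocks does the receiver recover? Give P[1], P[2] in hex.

Only C[1] changed, to 0xA0. In CFB, a change in C_i flips the same bit in P_i and garbles P_{i+1}. Decrypting the received ciphertext:
P[1]: E(K, 0xF8) = 0x51; 0xA0 ⊕ 0x51 = 0xF1.
P[2]: E(K, 0xA0) = 0x47; 0x50 ⊕ 0x47 = 0x17.
Blocks that differ from the original plaintext: P[1], P[2].

P[1] = 0xF1, P[2] = 0x17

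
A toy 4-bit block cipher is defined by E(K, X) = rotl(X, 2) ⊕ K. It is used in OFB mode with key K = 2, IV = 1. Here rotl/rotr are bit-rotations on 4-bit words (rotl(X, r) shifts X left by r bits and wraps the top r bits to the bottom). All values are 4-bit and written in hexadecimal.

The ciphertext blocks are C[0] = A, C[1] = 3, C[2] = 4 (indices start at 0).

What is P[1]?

P[1] = 8

OFB decryption: S_i = E(K, S_{i−1}) with S_{−1} = IV; P_i = C_i ⊕ S_i.
P[0]: S = E(K, 1) = 6; A ⊕ 6 = C.
P[1]: S = E(K, 6) = B; 3 ⊕ B = 8.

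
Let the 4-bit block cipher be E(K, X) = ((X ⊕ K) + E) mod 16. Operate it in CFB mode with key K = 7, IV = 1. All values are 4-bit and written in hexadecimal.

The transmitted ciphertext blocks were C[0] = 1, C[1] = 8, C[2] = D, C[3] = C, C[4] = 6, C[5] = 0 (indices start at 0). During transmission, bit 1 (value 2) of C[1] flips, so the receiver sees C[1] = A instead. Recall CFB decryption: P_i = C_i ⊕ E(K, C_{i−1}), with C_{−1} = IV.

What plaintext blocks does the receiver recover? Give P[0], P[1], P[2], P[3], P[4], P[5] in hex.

P[0] = 5, P[1] = E, P[2] = 6, P[3] = 4, P[4] = F, P[5] = F

Only C[1] changed, to A. In CFB, a change in C_i flips the same bit in P_i and garbles P_{i+1}. Decrypting the received ciphertext:
P[0]: E(K, 1) = 4; 1 ⊕ 4 = 5.
P[1]: E(K, 1) = 4; A ⊕ 4 = E.
P[2]: E(K, A) = B; D ⊕ B = 6.
P[3]: E(K, D) = 8; C ⊕ 8 = 4.
P[4]: E(K, C) = 9; 6 ⊕ 9 = F.
P[5]: E(K, 6) = F; 0 ⊕ F = F.
Blocks that differ from the original plaintext: P[1], P[2].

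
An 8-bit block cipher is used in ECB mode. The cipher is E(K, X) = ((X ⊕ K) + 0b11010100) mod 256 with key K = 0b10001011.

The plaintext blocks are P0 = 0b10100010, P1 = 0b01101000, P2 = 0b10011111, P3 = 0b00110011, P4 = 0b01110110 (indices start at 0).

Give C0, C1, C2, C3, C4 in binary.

C0 = 0b11111101, C1 = 0b10110111, C2 = 0b11101000, C3 = 0b10001100, C4 = 0b11010001

ECB encryption: C_i = E(K, P_i).
C0: E(K, 0b10100010) = 0b11111101.
C1: E(K, 0b01101000) = 0b10110111.
C2: E(K, 0b10011111) = 0b11101000.
C3: E(K, 0b00110011) = 0b10001100.
C4: E(K, 0b01110110) = 0b11010001.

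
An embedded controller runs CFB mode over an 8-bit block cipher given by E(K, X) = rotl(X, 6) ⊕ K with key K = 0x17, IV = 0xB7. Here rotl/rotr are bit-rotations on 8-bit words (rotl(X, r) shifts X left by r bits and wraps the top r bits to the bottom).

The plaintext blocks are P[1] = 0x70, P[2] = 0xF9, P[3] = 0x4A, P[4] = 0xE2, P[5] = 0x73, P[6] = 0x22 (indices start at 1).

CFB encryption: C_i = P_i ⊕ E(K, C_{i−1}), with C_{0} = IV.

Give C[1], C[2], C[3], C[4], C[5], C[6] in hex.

C[1]: E(K, 0xB7) = 0xFA; 0x70 ⊕ 0xFA = 0x8A.
C[2]: E(K, 0x8A) = 0xB5; 0xF9 ⊕ 0xB5 = 0x4C.
C[3]: E(K, 0x4C) = 0x04; 0x4A ⊕ 0x04 = 0x4E.
C[4]: E(K, 0x4E) = 0x84; 0xE2 ⊕ 0x84 = 0x66.
C[5]: E(K, 0x66) = 0x8E; 0x73 ⊕ 0x8E = 0xFD.
C[6]: E(K, 0xFD) = 0x68; 0x22 ⊕ 0x68 = 0x4A.

C[1] = 0x8A, C[2] = 0x4C, C[3] = 0x4E, C[4] = 0x66, C[5] = 0xFD, C[6] = 0x4A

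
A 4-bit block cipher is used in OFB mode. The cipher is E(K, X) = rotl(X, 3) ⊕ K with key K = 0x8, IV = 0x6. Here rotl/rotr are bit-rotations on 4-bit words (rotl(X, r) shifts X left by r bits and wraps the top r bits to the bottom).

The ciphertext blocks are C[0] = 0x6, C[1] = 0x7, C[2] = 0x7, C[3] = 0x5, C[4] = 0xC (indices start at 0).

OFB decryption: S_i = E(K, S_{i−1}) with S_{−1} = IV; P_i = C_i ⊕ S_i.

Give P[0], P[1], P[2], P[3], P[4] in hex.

P[0] = 0xD, P[1] = 0x2, P[2] = 0x5, P[3] = 0xC, P[4] = 0x8

P[0]: S = E(K, 0x6) = 0xB; 0x6 ⊕ 0xB = 0xD.
P[1]: S = E(K, 0xB) = 0x5; 0x7 ⊕ 0x5 = 0x2.
P[2]: S = E(K, 0x5) = 0x2; 0x7 ⊕ 0x2 = 0x5.
P[3]: S = E(K, 0x2) = 0x9; 0x5 ⊕ 0x9 = 0xC.
P[4]: S = E(K, 0x9) = 0x4; 0xC ⊕ 0x4 = 0x8.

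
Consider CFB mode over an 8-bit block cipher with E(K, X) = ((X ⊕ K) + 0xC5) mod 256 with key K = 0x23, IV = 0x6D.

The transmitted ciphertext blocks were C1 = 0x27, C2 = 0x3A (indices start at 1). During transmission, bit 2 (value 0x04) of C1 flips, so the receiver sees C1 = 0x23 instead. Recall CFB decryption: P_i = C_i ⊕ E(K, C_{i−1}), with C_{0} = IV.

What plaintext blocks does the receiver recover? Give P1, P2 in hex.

Only C1 changed, to 0x23. In CFB, a change in C_i flips the same bit in P_i and garbles P_{i+1}. Decrypting the received ciphertext:
P1: E(K, 0x6D) = 0x13; 0x23 ⊕ 0x13 = 0x30.
P2: E(K, 0x23) = 0xC5; 0x3A ⊕ 0xC5 = 0xFF.
Blocks that differ from the original plaintext: P1, P2.

P1 = 0x30, P2 = 0xFF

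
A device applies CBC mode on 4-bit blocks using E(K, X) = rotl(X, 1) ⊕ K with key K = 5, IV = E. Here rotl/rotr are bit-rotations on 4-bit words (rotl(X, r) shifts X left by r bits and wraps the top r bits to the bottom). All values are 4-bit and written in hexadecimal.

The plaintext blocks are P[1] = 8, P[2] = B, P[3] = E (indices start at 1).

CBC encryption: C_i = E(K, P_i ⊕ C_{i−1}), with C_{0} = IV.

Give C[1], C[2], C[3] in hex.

C[1] = 9, C[2] = 1, C[3] = A

C[1]: P[1] ⊕ E = 6; E(K, 6) = 9.
C[2]: P[2] ⊕ 9 = 2; E(K, 2) = 1.
C[3]: P[3] ⊕ 1 = F; E(K, F) = A.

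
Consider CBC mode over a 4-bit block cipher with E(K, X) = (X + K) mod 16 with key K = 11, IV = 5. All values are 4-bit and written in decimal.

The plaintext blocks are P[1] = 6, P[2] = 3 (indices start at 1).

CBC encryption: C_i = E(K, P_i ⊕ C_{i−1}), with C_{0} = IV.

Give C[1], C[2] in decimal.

C[1] = 14, C[2] = 8

C[1]: P[1] ⊕ 5 = 3; E(K, 3) = 14.
C[2]: P[2] ⊕ 14 = 13; E(K, 13) = 8.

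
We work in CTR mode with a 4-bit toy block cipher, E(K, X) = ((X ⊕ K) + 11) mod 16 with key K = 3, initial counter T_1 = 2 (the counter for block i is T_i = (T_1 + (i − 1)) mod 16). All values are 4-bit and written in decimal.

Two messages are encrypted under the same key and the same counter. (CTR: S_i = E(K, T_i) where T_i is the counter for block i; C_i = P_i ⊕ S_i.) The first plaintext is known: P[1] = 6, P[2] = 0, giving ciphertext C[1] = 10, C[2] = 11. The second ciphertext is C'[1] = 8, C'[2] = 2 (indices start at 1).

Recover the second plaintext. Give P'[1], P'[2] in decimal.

In CTR with a reused counter, both messages share the same keystream S_i, so C_i ⊕ C'_i = P_i ⊕ P'_i and thus P'_i = P_i ⊕ C_i ⊕ C'_i.
P'[1]: 6 ⊕ 10 ⊕ 8 = 4.
P'[2]: 0 ⊕ 11 ⊕ 2 = 9.

P'[1] = 4, P'[2] = 9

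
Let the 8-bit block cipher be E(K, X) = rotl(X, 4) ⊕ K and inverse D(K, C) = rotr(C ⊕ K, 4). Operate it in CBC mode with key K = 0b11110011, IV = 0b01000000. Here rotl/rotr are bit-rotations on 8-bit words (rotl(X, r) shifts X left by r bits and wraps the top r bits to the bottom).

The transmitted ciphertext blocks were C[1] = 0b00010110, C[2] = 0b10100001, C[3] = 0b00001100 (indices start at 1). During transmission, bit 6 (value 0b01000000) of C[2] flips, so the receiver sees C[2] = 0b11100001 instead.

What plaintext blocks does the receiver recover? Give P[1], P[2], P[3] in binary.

CBC decryption: P_i = D(K, C_i) ⊕ C_{i−1}, with C_{0} = IV.
Only C[2] changed, to 0b11100001. In CBC, a change in C_i garbles P_i and flips the same bit in P_{i+1}. Decrypting the received ciphertext:
P[1]: D(K, 0b00010110) = 0b01011110; 0b01011110 ⊕ 0b01000000 = 0b00011110.
P[2]: D(K, 0b11100001) = 0b00100001; 0b00100001 ⊕ 0b00010110 = 0b00110111.
P[3]: D(K, 0b00001100) = 0b11111111; 0b11111111 ⊕ 0b11100001 = 0b00011110.
Blocks that differ from the original plaintext: P[2], P[3].

P[1] = 0b00011110, P[2] = 0b00110111, P[3] = 0b00011110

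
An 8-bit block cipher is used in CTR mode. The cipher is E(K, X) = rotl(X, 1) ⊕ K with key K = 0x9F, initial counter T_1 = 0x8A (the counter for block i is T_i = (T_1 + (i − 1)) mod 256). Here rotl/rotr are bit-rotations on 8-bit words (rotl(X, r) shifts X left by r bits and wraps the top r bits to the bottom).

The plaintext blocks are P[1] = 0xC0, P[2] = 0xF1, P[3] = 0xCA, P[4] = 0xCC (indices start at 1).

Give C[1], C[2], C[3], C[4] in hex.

C[1] = 0x4A, C[2] = 0x79, C[3] = 0x4C, C[4] = 0x48

CTR encryption: S_i = E(K, T_i) where T_i is the counter for block i; C_i = P_i ⊕ S_i.
C[1]: T = 0x8A, S = E(K, T) = 0x8A; 0xC0 ⊕ 0x8A = 0x4A.
C[2]: T = 0x8B, S = E(K, T) = 0x88; 0xF1 ⊕ 0x88 = 0x79.
C[3]: T = 0x8C, S = E(K, T) = 0x86; 0xCA ⊕ 0x86 = 0x4C.
C[4]: T = 0x8D, S = E(K, T) = 0x84; 0xCC ⊕ 0x84 = 0x48.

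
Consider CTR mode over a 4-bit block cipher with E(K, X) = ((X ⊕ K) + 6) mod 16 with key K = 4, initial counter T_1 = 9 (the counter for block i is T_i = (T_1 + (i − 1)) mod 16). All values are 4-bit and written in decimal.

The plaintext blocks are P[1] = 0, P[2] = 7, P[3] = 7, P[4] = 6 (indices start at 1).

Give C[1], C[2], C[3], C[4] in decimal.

C[1] = 3, C[2] = 3, C[3] = 2, C[4] = 8

CTR encryption: S_i = E(K, T_i) where T_i is the counter for block i; C_i = P_i ⊕ S_i.
C[1]: T = 9, S = E(K, T) = 3; 0 ⊕ 3 = 3.
C[2]: T = 10, S = E(K, T) = 4; 7 ⊕ 4 = 3.
C[3]: T = 11, S = E(K, T) = 5; 7 ⊕ 5 = 2.
C[4]: T = 12, S = E(K, T) = 14; 6 ⊕ 14 = 8.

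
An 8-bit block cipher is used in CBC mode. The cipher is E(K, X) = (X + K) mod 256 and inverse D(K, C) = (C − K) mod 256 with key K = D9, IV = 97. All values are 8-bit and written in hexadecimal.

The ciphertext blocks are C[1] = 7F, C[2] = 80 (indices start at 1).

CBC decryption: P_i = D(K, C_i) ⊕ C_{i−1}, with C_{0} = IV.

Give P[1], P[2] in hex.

P[1]: D(K, 7F) = A6; A6 ⊕ 97 = 31.
P[2]: D(K, 80) = A7; A7 ⊕ 7F = D8.

P[1] = 31, P[2] = D8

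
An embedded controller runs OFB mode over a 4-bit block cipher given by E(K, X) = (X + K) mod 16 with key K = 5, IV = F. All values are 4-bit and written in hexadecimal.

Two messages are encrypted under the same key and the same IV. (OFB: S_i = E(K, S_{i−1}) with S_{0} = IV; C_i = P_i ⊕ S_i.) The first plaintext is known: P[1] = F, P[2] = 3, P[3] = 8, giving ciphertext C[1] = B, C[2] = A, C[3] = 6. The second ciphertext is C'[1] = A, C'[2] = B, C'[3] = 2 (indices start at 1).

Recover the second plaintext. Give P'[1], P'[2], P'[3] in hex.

P'[1] = E, P'[2] = 2, P'[3] = C

In OFB with a reused IV, both messages share the same keystream S_i, so C_i ⊕ C'_i = P_i ⊕ P'_i and thus P'_i = P_i ⊕ C_i ⊕ C'_i.
P'[1]: F ⊕ B ⊕ A = E.
P'[2]: 3 ⊕ A ⊕ B = 2.
P'[3]: 8 ⊕ 6 ⊕ 2 = C.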